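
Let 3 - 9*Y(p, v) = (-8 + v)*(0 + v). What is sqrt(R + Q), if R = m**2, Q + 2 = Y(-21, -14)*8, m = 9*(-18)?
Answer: sqrt(233738)/3 ≈ 161.15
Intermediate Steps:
Y(p, v) = 1/3 - v*(-8 + v)/9 (Y(p, v) = 1/3 - (-8 + v)*(0 + v)/9 = 1/3 - (-8 + v)*v/9 = 1/3 - v*(-8 + v)/9)
m = -162
Q = -2458/9 (Q = -2 + (1/3 - 1/9*(-14)**2 + (8/9)*(-14))*8 = -2 + (1/3 - 1/9*196 - 112/9)*8 = -2 + (1/3 - 196/9 - 112/9)*8 = -2 - 305/9*8 = -2 - 2440/9 = -2458/9 ≈ -273.11)
R = 26244 (R = (-162)**2 = 26244)
sqrt(R + Q) = sqrt(26244 - 2458/9) = sqrt(233738/9) = sqrt(233738)/3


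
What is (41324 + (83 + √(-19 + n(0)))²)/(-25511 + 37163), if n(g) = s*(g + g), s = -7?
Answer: 24097/5826 + 83*I*√19/5826 ≈ 4.1361 + 0.062099*I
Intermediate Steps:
n(g) = -14*g (n(g) = -7*(g + g) = -14*g)
(41324 + (83 + √(-19 + n(0)))²)/(-25511 + 37163) = (41324 + (83 + √(-19 - 14*0))²)/(-25511 + 37163) = (41324 + (83 + √(-19 + 0))²)/11652 = (41324 + (83 + √(-19))²)*(1/11652) = (41324 + (83 + I*√19)²)*(1/11652) = 10331/2913 + (83 + I*√19)²/11652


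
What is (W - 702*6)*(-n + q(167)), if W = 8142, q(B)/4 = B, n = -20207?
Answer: 82038750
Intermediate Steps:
q(B) = 4*B
(W - 702*6)*(-n + q(167)) = (8142 - 702*6)*(-1*(-20207) + 4*167) = (8142 - 4212)*(20207 + 668) = 3930*20875 = 82038750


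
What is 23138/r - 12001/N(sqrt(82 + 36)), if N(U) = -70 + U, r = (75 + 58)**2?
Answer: 7485322073/42294399 + 12001*sqrt(118)/4782 ≈ 204.24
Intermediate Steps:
r = 17689 (r = 133**2 = 17689)
23138/r - 12001/N(sqrt(82 + 36)) = 23138/17689 - 12001/(-70 + sqrt(82 + 36)) = 23138*(1/17689) - 12001/(-70 + sqrt(118)) = 23138/17689 - 12001/(-70 + sqrt(118))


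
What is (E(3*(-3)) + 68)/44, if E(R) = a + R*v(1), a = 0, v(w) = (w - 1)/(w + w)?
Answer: 17/11 ≈ 1.5455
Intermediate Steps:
v(w) = (-1 + w)/(2*w) (v(w) = (-1 + w)/((2*w)) = (-1 + w)*(1/(2*w)) = (-1 + w)/(2*w))
E(R) = 0 (E(R) = 0 + R*((1/2)*(-1 + 1)/1) = 0 + R*((1/2)*1*0) = 0 + R*0 = 0 + 0 = 0)
(E(3*(-3)) + 68)/44 = (0 + 68)/44 = (1/44)*68 = 17/11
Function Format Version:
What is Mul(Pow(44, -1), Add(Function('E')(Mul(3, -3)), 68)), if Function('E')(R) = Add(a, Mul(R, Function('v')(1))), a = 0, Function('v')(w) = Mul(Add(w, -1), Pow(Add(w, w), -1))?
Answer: Rational(17, 11) ≈ 1.5455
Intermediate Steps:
Function('v')(w) = Mul(Rational(1, 2), Pow(w, -1), Add(-1, w)) (Function('v')(w) = Mul(Add(-1, w), Pow(Mul(2, w), -1)) = Mul(Add(-1, w), Mul(Rational(1, 2), Pow(w, -1))) = Mul(Rational(1, 2), Pow(w, -1), Add(-1, w)))
Function('E')(R) = 0 (Function('E')(R) = Add(0, Mul(R, Mul(Rational(1, 2), Pow(1, -1), Add(-1, 1)))) = Add(0, Mul(R, Mul(Rational(1, 2), 1, 0))) = Add(0, Mul(R, 0)) = Add(0, 0) = 0)
Mul(Pow(44, -1), Add(Function('E')(Mul(3, -3)), 68)) = Mul(Pow(44, -1), Add(0, 68)) = Mul(Rational(1, 44), 68) = Rational(17, 11)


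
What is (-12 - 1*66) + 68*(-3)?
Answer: -282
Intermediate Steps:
(-12 - 1*66) + 68*(-3) = (-12 - 66) - 204 = -78 - 204 = -282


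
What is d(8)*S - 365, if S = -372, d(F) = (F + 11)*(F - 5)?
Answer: -21569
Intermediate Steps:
d(F) = (-5 + F)*(11 + F) (d(F) = (11 + F)*(-5 + F) = (-5 + F)*(11 + F))
d(8)*S - 365 = (-55 + 8² + 6*8)*(-372) - 365 = (-55 + 64 + 48)*(-372) - 365 = 57*(-372) - 365 = -21204 - 365 = -21569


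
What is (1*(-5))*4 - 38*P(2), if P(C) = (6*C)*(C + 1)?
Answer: -1388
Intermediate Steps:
P(C) = 6*C*(1 + C) (P(C) = (6*C)*(1 + C) = 6*C*(1 + C))
(1*(-5))*4 - 38*P(2) = (1*(-5))*4 - 228*2*(1 + 2) = -5*4 - 228*2*3 = -20 - 38*36 = -20 - 1368 = -1388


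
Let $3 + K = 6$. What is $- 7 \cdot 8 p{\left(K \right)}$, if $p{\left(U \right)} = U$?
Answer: $-168$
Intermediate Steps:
$K = 3$ ($K = -3 + 6 = 3$)
$- 7 \cdot 8 p{\left(K \right)} = - 7 \cdot 8 \cdot 3 = \left(-7\right) 24 = -168$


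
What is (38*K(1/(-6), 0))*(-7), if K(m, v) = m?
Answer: 133/3 ≈ 44.333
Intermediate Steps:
(38*K(1/(-6), 0))*(-7) = (38/(-6))*(-7) = (38*(-1/6))*(-7) = -19/3*(-7) = 133/3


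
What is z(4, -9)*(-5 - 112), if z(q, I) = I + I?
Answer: 2106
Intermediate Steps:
z(q, I) = 2*I
z(4, -9)*(-5 - 112) = (2*(-9))*(-5 - 112) = -18*(-117) = 2106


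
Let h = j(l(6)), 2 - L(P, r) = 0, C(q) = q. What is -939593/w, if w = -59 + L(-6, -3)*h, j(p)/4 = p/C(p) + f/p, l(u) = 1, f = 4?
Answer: 939593/19 ≈ 49452.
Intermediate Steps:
L(P, r) = 2 (L(P, r) = 2 - 1*0 = 2 + 0 = 2)
j(p) = 4 + 16/p (j(p) = 4*(p/p + 4/p) = 4*(1 + 4/p) = 4 + 16/p)
h = 20 (h = 4 + 16/1 = 4 + 16*1 = 4 + 16 = 20)
w = -19 (w = -59 + 2*20 = -59 + 40 = -19)
-939593/w = -939593/(-19) = -939593*(-1/19) = 939593/19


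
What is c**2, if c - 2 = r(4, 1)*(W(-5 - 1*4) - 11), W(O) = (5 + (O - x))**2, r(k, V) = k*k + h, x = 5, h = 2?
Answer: 1592644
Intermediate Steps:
r(k, V) = 2 + k**2 (r(k, V) = k*k + 2 = k**2 + 2 = 2 + k**2)
W(O) = O**2 (W(O) = (5 + (O - 1*5))**2 = (5 + (O - 5))**2 = (5 + (-5 + O))**2 = O**2)
c = 1262 (c = 2 + (2 + 4**2)*((-5 - 1*4)**2 - 11) = 2 + (2 + 16)*((-5 - 4)**2 - 11) = 2 + 18*((-9)**2 - 11) = 2 + 18*(81 - 11) = 2 + 18*70 = 2 + 1260 = 1262)
c**2 = 1262**2 = 1592644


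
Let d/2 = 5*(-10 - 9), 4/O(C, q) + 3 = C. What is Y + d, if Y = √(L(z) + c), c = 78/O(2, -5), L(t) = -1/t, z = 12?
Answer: -190 + I*√705/6 ≈ -190.0 + 4.4253*I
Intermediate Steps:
O(C, q) = 4/(-3 + C)
c = -39/2 (c = 78/((4/(-3 + 2))) = 78/((4/(-1))) = 78/((4*(-1))) = 78/(-4) = 78*(-¼) = -39/2 ≈ -19.500)
d = -190 (d = 2*(5*(-10 - 9)) = 2*(5*(-19)) = 2*(-95) = -190)
Y = I*√705/6 (Y = √(-1/12 - 39/2) = √(-235/12) = I*√705/6 ≈ 4.4253*I)
Y + d = I*√705/6 - 190 = -190 + I*√705/6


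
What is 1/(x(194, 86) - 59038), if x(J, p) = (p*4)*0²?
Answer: -1/59038 ≈ -1.6938e-5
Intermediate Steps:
x(J, p) = 0 (x(J, p) = (4*p)*0 = 0)
1/(x(194, 86) - 59038) = 1/(0 - 59038) = 1/(-59038) = -1/59038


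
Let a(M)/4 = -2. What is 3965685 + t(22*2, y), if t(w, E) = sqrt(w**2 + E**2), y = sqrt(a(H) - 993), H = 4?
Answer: 3965685 + sqrt(935) ≈ 3.9657e+6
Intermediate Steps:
a(M) = -8 (a(M) = 4*(-2) = -8)
y = I*sqrt(1001) (y = sqrt(-8 - 993) = sqrt(-1001) = I*sqrt(1001) ≈ 31.639*I)
t(w, E) = sqrt(E**2 + w**2)
3965685 + t(22*2, y) = 3965685 + sqrt((I*sqrt(1001))**2 + (22*2)**2) = 3965685 + sqrt(-1001 + 44**2) = 3965685 + sqrt(-1001 + 1936) = 3965685 + sqrt(935)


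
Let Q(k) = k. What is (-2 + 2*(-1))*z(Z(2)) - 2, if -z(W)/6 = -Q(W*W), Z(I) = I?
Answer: -98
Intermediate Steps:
z(W) = 6*W² (z(W) = -(-6)*W*W = -(-6)*W² = 6*W²)
(-2 + 2*(-1))*z(Z(2)) - 2 = (-2 + 2*(-1))*(6*2²) - 2 = (-2 - 2)*(6*4) - 2 = -4*24 - 2 = -96 - 2 = -98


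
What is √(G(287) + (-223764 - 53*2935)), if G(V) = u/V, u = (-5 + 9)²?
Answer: I*√31244122119/287 ≈ 615.89*I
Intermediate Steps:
u = 16 (u = 4² = 16)
G(V) = 16/V
√(G(287) + (-223764 - 53*2935)) = √(16/287 + (-223764 - 53*2935)) = √(16*(1/287) + (-223764 - 1*155555)) = √(16/287 + (-223764 - 155555)) = √(16/287 - 379319) = √(-108864537/287) = I*√31244122119/287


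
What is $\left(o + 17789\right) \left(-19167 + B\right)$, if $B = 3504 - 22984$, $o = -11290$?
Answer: $-251166853$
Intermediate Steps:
$B = -19480$
$\left(o + 17789\right) \left(-19167 + B\right) = \left(-11290 + 17789\right) \left(-19167 - 19480\right) = 6499 \left(-38647\right) = -251166853$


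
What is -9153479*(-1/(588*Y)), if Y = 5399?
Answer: 9153479/3174612 ≈ 2.8833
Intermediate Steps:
-9153479*(-1/(588*Y)) = -9153479/(5399*(-588)) = -9153479/(-3174612) = -9153479*(-1/3174612) = 9153479/3174612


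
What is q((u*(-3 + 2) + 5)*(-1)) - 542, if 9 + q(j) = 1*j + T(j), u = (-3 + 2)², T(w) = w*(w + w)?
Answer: -523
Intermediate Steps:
T(w) = 2*w² (T(w) = w*(2*w) = 2*w²)
u = 1 (u = (-1)² = 1)
q(j) = -9 + j + 2*j² (q(j) = -9 + (1*j + 2*j²) = -9 + (j + 2*j²) = -9 + j + 2*j²)
q((u*(-3 + 2) + 5)*(-1)) - 542 = (-9 + (1*(-3 + 2) + 5)*(-1) + 2*((1*(-3 + 2) + 5)*(-1))²) - 542 = (-9 + (1*(-1) + 5)*(-1) + 2*((1*(-1) + 5)*(-1))²) - 542 = (-9 + (-1 + 5)*(-1) + 2*((-1 + 5)*(-1))²) - 542 = (-9 + 4*(-1) + 2*(4*(-1))²) - 542 = (-9 - 4 + 2*(-4)²) - 542 = (-9 - 4 + 2*16) - 542 = (-9 - 4 + 32) - 542 = 19 - 542 = -523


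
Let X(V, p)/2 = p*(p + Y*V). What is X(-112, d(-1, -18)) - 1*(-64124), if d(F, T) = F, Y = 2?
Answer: 64574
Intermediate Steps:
X(V, p) = 2*p*(p + 2*V) (X(V, p) = 2*(p*(p + 2*V)) = 2*p*(p + 2*V))
X(-112, d(-1, -18)) - 1*(-64124) = 2*(-1)*(-1 + 2*(-112)) - 1*(-64124) = 2*(-1)*(-1 - 224) + 64124 = 2*(-1)*(-225) + 64124 = 450 + 64124 = 64574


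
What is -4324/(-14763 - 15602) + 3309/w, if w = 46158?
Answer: 100021659/467195890 ≈ 0.21409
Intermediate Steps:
-4324/(-14763 - 15602) + 3309/w = -4324/(-14763 - 15602) + 3309/46158 = -4324/(-30365) + 3309*(1/46158) = -4324*(-1/30365) + 1103/15386 = 4324/30365 + 1103/15386 = 100021659/467195890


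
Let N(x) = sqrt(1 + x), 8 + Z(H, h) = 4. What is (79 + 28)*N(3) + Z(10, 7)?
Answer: 210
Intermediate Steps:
Z(H, h) = -4 (Z(H, h) = -8 + 4 = -4)
(79 + 28)*N(3) + Z(10, 7) = (79 + 28)*sqrt(1 + 3) - 4 = 107*sqrt(4) - 4 = 107*2 - 4 = 214 - 4 = 210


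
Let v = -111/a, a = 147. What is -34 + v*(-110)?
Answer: 2404/49 ≈ 49.061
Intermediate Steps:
v = -37/49 (v = -111/147 = -111*1/147 = -37/49 ≈ -0.75510)
-34 + v*(-110) = -34 - 37/49*(-110) = -34 + 4070/49 = 2404/49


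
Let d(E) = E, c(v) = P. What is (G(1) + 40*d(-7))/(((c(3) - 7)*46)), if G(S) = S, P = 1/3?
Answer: 837/920 ≈ 0.90978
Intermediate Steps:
P = 1/3 ≈ 0.33333
c(v) = 1/3
(G(1) + 40*d(-7))/(((c(3) - 7)*46)) = (1 + 40*(-7))/(((1/3 - 7)*46)) = (1 - 280)/((-20/3*46)) = -279/(-920/3) = -279*(-3/920) = 837/920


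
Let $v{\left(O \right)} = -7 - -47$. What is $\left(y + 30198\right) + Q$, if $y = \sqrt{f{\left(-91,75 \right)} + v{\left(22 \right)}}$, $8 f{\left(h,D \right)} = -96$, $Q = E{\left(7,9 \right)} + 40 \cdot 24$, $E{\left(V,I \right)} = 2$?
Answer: $31160 + 2 \sqrt{7} \approx 31165.0$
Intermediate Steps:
$v{\left(O \right)} = 40$ ($v{\left(O \right)} = -7 + 47 = 40$)
$Q = 962$ ($Q = 2 + 40 \cdot 24 = 2 + 960 = 962$)
$f{\left(h,D \right)} = -12$ ($f{\left(h,D \right)} = \frac{1}{8} \left(-96\right) = -12$)
$y = 2 \sqrt{7}$ ($y = \sqrt{-12 + 40} = \sqrt{28} = 2 \sqrt{7} \approx 5.2915$)
$\left(y + 30198\right) + Q = \left(2 \sqrt{7} + 30198\right) + 962 = \left(30198 + 2 \sqrt{7}\right) + 962 = 31160 + 2 \sqrt{7}$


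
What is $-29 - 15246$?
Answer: $-15275$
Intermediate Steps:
$-29 - 15246 = -15275$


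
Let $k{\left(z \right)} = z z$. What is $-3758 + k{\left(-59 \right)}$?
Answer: $-277$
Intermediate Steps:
$k{\left(z \right)} = z^{2}$
$-3758 + k{\left(-59 \right)} = -3758 + \left(-59\right)^{2} = -3758 + 3481 = -277$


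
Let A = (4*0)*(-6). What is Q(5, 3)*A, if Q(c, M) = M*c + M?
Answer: 0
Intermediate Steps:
Q(c, M) = M + M*c
A = 0 (A = 0*(-6) = 0)
Q(5, 3)*A = (3*(1 + 5))*0 = (3*6)*0 = 18*0 = 0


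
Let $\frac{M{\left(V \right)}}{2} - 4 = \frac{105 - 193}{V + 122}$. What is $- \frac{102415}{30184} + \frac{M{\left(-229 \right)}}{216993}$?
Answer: $- \frac{113231715537}{33372366104} \approx -3.393$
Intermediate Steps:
$M{\left(V \right)} = 8 - \frac{176}{122 + V}$ ($M{\left(V \right)} = 8 + 2 \frac{105 - 193}{V + 122} = 8 + 2 \left(- \frac{88}{122 + V}\right) = 8 - \frac{176}{122 + V}$)
$- \frac{102415}{30184} + \frac{M{\left(-229 \right)}}{216993} = - \frac{102415}{30184} + \frac{8 \frac{1}{122 - 229} \left(100 - 229\right)}{216993} = \left(-102415\right) \frac{1}{30184} + 8 \frac{1}{-107} \left(-129\right) \frac{1}{216993} = - \frac{102415}{30184} + 8 \left(- \frac{1}{107}\right) \left(-129\right) \frac{1}{216993} = - \frac{102415}{30184} + \frac{1032}{107} \cdot \frac{1}{216993} = - \frac{102415}{30184} + \frac{344}{7739417} = - \frac{113231715537}{33372366104}$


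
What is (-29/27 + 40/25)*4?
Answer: 284/135 ≈ 2.1037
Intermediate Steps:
(-29/27 + 40/25)*4 = (-29*1/27 + 40*(1/25))*4 = (-29/27 + 8/5)*4 = (71/135)*4 = 284/135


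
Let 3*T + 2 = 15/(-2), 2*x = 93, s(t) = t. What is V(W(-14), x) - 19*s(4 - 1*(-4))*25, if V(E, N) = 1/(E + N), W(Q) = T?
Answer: -493997/130 ≈ -3800.0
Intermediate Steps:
x = 93/2 (x = (½)*93 = 93/2 ≈ 46.500)
T = -19/6 (T = -⅔ + (15/(-2))/3 = -⅔ + (15*(-½))/3 = -⅔ + (⅓)*(-15/2) = -⅔ - 5/2 = -19/6 ≈ -3.1667)
W(Q) = -19/6
V(W(-14), x) - 19*s(4 - 1*(-4))*25 = 1/(-19/6 + 93/2) - 19*(4 - 1*(-4))*25 = 1/(130/3) - 19*(4 + 4)*25 = 3/130 - 19*8*25 = 3/130 - 152*25 = 3/130 - 3800 = -493997/130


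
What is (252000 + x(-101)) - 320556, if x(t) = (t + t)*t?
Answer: -48154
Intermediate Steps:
x(t) = 2*t² (x(t) = (2*t)*t = 2*t²)
(252000 + x(-101)) - 320556 = (252000 + 2*(-101)²) - 320556 = (252000 + 2*10201) - 320556 = (252000 + 20402) - 320556 = 272402 - 320556 = -48154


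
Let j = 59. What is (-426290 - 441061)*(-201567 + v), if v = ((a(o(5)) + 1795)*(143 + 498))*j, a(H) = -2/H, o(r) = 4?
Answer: -117377966388207/2 ≈ -5.8689e+13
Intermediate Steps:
v = 135732391/2 (v = ((-2/4 + 1795)*(143 + 498))*59 = ((-2*¼ + 1795)*641)*59 = ((-½ + 1795)*641)*59 = ((3589/2)*641)*59 = (2300549/2)*59 = 135732391/2 ≈ 6.7866e+7)
(-426290 - 441061)*(-201567 + v) = (-426290 - 441061)*(-201567 + 135732391/2) = -867351*135329257/2 = -117377966388207/2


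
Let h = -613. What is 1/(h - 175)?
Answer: -1/788 ≈ -0.0012690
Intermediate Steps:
1/(h - 175) = 1/(-613 - 175) = 1/(-788) = -1/788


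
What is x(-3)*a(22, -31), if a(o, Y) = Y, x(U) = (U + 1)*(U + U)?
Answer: -372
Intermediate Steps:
x(U) = 2*U*(1 + U) (x(U) = (1 + U)*(2*U) = 2*U*(1 + U))
x(-3)*a(22, -31) = (2*(-3)*(1 - 3))*(-31) = (2*(-3)*(-2))*(-31) = 12*(-31) = -372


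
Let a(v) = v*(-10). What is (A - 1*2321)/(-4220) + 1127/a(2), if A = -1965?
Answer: -233511/4220 ≈ -55.334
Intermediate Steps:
a(v) = -10*v
(A - 1*2321)/(-4220) + 1127/a(2) = (-1965 - 1*2321)/(-4220) + 1127/((-10*2)) = (-1965 - 2321)*(-1/4220) + 1127/(-20) = -4286*(-1/4220) + 1127*(-1/20) = 2143/2110 - 1127/20 = -233511/4220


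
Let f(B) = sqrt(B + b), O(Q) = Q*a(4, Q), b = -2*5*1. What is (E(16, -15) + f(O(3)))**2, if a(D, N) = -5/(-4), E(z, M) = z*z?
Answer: 262119/4 + 1280*I ≈ 65530.0 + 1280.0*I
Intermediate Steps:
E(z, M) = z**2
a(D, N) = 5/4 (a(D, N) = -5*(-1/4) = 5/4)
b = -10 (b = -10*1 = -10)
O(Q) = 5*Q/4 (O(Q) = Q*(5/4) = 5*Q/4)
f(B) = sqrt(-10 + B) (f(B) = sqrt(B - 10) = sqrt(-10 + B))
(E(16, -15) + f(O(3)))**2 = (16**2 + sqrt(-10 + (5/4)*3))**2 = (256 + sqrt(-10 + 15/4))**2 = (256 + sqrt(-25/4))**2 = (256 + 5*I/2)**2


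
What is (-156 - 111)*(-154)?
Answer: 41118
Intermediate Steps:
(-156 - 111)*(-154) = -267*(-154) = 41118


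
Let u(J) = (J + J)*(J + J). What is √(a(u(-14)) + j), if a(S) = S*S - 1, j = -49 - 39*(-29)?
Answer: √615737 ≈ 784.69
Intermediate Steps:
u(J) = 4*J² (u(J) = (2*J)*(2*J) = 4*J²)
j = 1082 (j = -49 + 1131 = 1082)
a(S) = -1 + S² (a(S) = S² - 1 = -1 + S²)
√(a(u(-14)) + j) = √((-1 + (4*(-14)²)²) + 1082) = √((-1 + (4*196)²) + 1082) = √((-1 + 784²) + 1082) = √((-1 + 614656) + 1082) = √(614655 + 1082) = √615737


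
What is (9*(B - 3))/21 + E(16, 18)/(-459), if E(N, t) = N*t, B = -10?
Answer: -2213/357 ≈ -6.1989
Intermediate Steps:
(9*(B - 3))/21 + E(16, 18)/(-459) = (9*(-10 - 3))/21 + (16*18)/(-459) = (9*(-13))*(1/21) + 288*(-1/459) = -117*1/21 - 32/51 = -39/7 - 32/51 = -2213/357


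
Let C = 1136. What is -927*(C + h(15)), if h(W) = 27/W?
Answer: -5273703/5 ≈ -1.0547e+6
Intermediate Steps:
-927*(C + h(15)) = -927*(1136 + 27/15) = -927*(1136 + 27*(1/15)) = -927*(1136 + 9/5) = -927*5689/5 = -5273703/5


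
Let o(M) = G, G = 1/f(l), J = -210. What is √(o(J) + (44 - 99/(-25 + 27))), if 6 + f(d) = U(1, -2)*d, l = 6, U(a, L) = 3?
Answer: I*√195/6 ≈ 2.3274*I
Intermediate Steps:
f(d) = -6 + 3*d
G = 1/12 (G = 1/(-6 + 3*6) = 1/(-6 + 18) = 1/12 ≈ 0.083333)
o(M) = 1/12
√(o(J) + (44 - 99/(-25 + 27))) = √(1/12 + (44 - 99/(-25 + 27))) = √(1/12 + (44 - 99/2)) = √(1/12 - 11/2) = √(-65/12) = I*√195/6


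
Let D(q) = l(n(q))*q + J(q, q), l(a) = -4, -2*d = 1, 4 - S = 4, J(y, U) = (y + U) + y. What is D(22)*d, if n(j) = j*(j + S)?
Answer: 11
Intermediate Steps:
J(y, U) = U + 2*y (J(y, U) = (U + y) + y = U + 2*y)
S = 0 (S = 4 - 1*4 = 4 - 4 = 0)
d = -½ (d = -½*1 = -½ ≈ -0.50000)
n(j) = j² (n(j) = j*(j + 0) = j*j = j²)
D(q) = -q (D(q) = -4*q + (q + 2*q) = -4*q + 3*q = -q)
D(22)*d = -1*22*(-½) = -22*(-½) = 11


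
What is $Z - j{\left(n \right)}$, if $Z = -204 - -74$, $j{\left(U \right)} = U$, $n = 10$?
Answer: $-140$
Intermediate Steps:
$Z = -130$ ($Z = -204 + 74 = -130$)
$Z - j{\left(n \right)} = -130 - 10 = -140$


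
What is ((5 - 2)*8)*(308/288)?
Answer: 77/3 ≈ 25.667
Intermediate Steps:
((5 - 2)*8)*(308/288) = (3*8)*(308*(1/288)) = 24*(77/72) = 77/3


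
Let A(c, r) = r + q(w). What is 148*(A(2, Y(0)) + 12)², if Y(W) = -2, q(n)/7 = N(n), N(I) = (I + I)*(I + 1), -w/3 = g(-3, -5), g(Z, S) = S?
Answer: 1680821200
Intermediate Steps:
w = 15 (w = -3*(-5) = 15)
N(I) = 2*I*(1 + I) (N(I) = (2*I)*(1 + I) = 2*I*(1 + I))
q(n) = 14*n*(1 + n) (q(n) = 7*(2*n*(1 + n)) = 14*n*(1 + n))
A(c, r) = 3360 + r (A(c, r) = r + 14*15*(1 + 15) = r + 14*15*16 = r + 3360 = 3360 + r)
148*(A(2, Y(0)) + 12)² = 148*((3360 - 2) + 12)² = 148*(3358 + 12)² = 148*3370² = 148*11356900 = 1680821200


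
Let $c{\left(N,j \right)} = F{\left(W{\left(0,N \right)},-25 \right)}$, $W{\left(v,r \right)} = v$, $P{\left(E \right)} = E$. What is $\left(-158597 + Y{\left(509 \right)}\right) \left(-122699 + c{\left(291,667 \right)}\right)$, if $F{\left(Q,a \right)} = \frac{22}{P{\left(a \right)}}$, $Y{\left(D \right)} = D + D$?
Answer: $\frac{483373109763}{25} \approx 1.9335 \cdot 10^{10}$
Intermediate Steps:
$Y{\left(D \right)} = 2 D$
$F{\left(Q,a \right)} = \frac{22}{a}$
$c{\left(N,j \right)} = - \frac{22}{25}$ ($c{\left(N,j \right)} = \frac{22}{-25} = 22 \left(- \frac{1}{25}\right) = - \frac{22}{25}$)
$\left(-158597 + Y{\left(509 \right)}\right) \left(-122699 + c{\left(291,667 \right)}\right) = \left(-158597 + 2 \cdot 509\right) \left(-122699 - \frac{22}{25}\right) = \left(-158597 + 1018\right) \left(- \frac{3067497}{25}\right) = \left(-157579\right) \left(- \frac{3067497}{25}\right) = \frac{483373109763}{25}$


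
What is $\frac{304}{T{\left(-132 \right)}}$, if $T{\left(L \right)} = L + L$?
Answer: $- \frac{38}{33} \approx -1.1515$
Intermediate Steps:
$T{\left(L \right)} = 2 L$
$\frac{304}{T{\left(-132 \right)}} = \frac{304}{2 \left(-132\right)} = \frac{304}{-264} = 304 \left(- \frac{1}{264}\right) = - \frac{38}{33}$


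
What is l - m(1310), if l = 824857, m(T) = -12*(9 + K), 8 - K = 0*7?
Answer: 825061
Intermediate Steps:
K = 8 (K = 8 - 0*7 = 8 - 1*0 = 8 + 0 = 8)
m(T) = -204 (m(T) = -12*(9 + 8) = -12*17 = -204)
l - m(1310) = 824857 - 1*(-204) = 824857 + 204 = 825061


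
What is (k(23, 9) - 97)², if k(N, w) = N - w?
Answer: 6889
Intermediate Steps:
(k(23, 9) - 97)² = ((23 - 1*9) - 97)² = ((23 - 9) - 97)² = (14 - 97)² = (-83)² = 6889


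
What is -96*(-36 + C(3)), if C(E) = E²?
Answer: 2592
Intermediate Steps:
-96*(-36 + C(3)) = -96*(-36 + 3²) = -96*(-36 + 9) = -96*(-27) = 2592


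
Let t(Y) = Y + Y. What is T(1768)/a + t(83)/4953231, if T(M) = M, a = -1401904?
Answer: -1065574543/867994293978 ≈ -0.0012276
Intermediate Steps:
t(Y) = 2*Y
T(1768)/a + t(83)/4953231 = 1768/(-1401904) + (2*83)/4953231 = 1768*(-1/1401904) + 166*(1/4953231) = -221/175238 + 166/4953231 = -1065574543/867994293978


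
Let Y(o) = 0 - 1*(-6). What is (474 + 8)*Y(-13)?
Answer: 2892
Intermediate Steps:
Y(o) = 6 (Y(o) = 0 + 6 = 6)
(474 + 8)*Y(-13) = (474 + 8)*6 = 482*6 = 2892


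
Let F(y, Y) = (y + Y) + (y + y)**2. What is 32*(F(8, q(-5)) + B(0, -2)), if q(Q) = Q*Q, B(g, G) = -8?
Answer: 8992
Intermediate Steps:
q(Q) = Q**2
F(y, Y) = Y + y + 4*y**2 (F(y, Y) = (Y + y) + (2*y)**2 = (Y + y) + 4*y**2 = Y + y + 4*y**2)
32*(F(8, q(-5)) + B(0, -2)) = 32*(((-5)**2 + 8 + 4*8**2) - 8) = 32*((25 + 8 + 4*64) - 8) = 32*((25 + 8 + 256) - 8) = 32*(289 - 8) = 32*281 = 8992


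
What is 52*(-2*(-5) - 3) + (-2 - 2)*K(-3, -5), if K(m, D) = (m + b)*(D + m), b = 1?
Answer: 300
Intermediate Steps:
K(m, D) = (1 + m)*(D + m) (K(m, D) = (m + 1)*(D + m) = (1 + m)*(D + m))
52*(-2*(-5) - 3) + (-2 - 2)*K(-3, -5) = 52*(-2*(-5) - 3) + (-2 - 2)*(-5 - 3 + (-3)² - 5*(-3)) = 52*(10 - 3) - 4*(-5 - 3 + 9 + 15) = 52*7 - 4*16 = 364 - 64 = 300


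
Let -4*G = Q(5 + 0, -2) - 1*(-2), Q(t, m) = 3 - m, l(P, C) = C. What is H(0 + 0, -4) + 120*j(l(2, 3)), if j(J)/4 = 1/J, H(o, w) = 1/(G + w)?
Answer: 3676/23 ≈ 159.83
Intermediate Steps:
G = -7/4 (G = -((3 - 1*(-2)) - 1*(-2))/4 = -((3 + 2) + 2)/4 = -(5 + 2)/4 = -1/4*7 = -7/4 ≈ -1.7500)
H(o, w) = 1/(-7/4 + w)
j(J) = 4/J
H(0 + 0, -4) + 120*j(l(2, 3)) = 4/(-7 + 4*(-4)) + 120*(4/3) = 4/(-7 - 16) + 120*(4*(1/3)) = 4/(-23) + 120*(4/3) = 4*(-1/23) + 160 = -4/23 + 160 = 3676/23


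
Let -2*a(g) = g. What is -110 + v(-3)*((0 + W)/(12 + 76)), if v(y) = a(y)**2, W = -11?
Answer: -3529/32 ≈ -110.28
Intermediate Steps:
a(g) = -g/2
v(y) = y**2/4 (v(y) = (-y/2)**2 = y**2/4)
-110 + v(-3)*((0 + W)/(12 + 76)) = -110 + ((1/4)*(-3)**2)*((0 - 11)/(12 + 76)) = -110 + ((1/4)*9)*(-11/88) = -110 + 9*(-11*1/88)/4 = -110 + (9/4)*(-1/8) = -110 - 9/32 = -3529/32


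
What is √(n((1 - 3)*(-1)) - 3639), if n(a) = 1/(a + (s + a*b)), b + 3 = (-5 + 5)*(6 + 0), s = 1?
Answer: I*√32754/3 ≈ 60.327*I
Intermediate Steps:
b = -3 (b = -3 + (-5 + 5)*(6 + 0) = -3 + 0*6 = -3 + 0 = -3)
n(a) = 1/(1 - 2*a) (n(a) = 1/(a + (1 + a*(-3))) = 1/(a + (1 - 3*a)) = 1/(1 - 2*a))
√(n((1 - 3)*(-1)) - 3639) = √(1/(1 - 2*(1 - 3)*(-1)) - 3639) = √(1/(1 - (-4)*(-1)) - 3639) = √(1/(1 - 2*2) - 3639) = √(1/(1 - 4) - 3639) = √(1/(-3) - 3639) = √(-⅓ - 3639) = √(-10918/3) = I*√32754/3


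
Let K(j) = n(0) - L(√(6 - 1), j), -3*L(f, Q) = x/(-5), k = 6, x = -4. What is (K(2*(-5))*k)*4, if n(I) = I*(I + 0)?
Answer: 32/5 ≈ 6.4000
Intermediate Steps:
L(f, Q) = -4/15 (L(f, Q) = -(-4)/(3*(-5)) = -(-4)*(-1)/(3*5) = -⅓*⅘ = -4/15)
n(I) = I² (n(I) = I*I = I²)
K(j) = 4/15 (K(j) = 0² - 1*(-4/15) = 0 + 4/15 = 4/15)
(K(2*(-5))*k)*4 = ((4/15)*6)*4 = (8/5)*4 = 32/5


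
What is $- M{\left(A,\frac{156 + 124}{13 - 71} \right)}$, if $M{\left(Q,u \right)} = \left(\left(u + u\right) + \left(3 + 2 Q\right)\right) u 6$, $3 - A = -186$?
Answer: $\frac{9045960}{841} \approx 10756.0$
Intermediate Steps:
$A = 189$ ($A = 3 - -186 = 3 + 186 = 189$)
$M{\left(Q,u \right)} = 6 u \left(3 + 2 Q + 2 u\right)$ ($M{\left(Q,u \right)} = \left(2 u + \left(3 + 2 Q\right)\right) u 6 = \left(3 + 2 Q + 2 u\right) u 6 = u \left(3 + 2 Q + 2 u\right) 6 = 6 u \left(3 + 2 Q + 2 u\right)$)
$- M{\left(A,\frac{156 + 124}{13 - 71} \right)} = - 6 \frac{156 + 124}{13 - 71} \left(3 + 2 \cdot 189 + 2 \frac{156 + 124}{13 - 71}\right) = - 6 \frac{280}{-58} \left(3 + 378 + 2 \frac{280}{-58}\right) = - 6 \cdot 280 \left(- \frac{1}{58}\right) \left(3 + 378 + 2 \cdot 280 \left(- \frac{1}{58}\right)\right) = - \frac{6 \left(-140\right) \left(3 + 378 + 2 \left(- \frac{140}{29}\right)\right)}{29} = - \frac{6 \left(-140\right) \left(3 + 378 - \frac{280}{29}\right)}{29} = - \frac{6 \left(-140\right) 10769}{29 \cdot 29} = \left(-1\right) \left(- \frac{9045960}{841}\right) = \frac{9045960}{841}$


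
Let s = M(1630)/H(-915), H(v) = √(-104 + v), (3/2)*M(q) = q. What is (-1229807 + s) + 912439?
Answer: -317368 - 3260*I*√1019/3057 ≈ -3.1737e+5 - 34.042*I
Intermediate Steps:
M(q) = 2*q/3
s = -3260*I*√1019/3057 (s = ((⅔)*1630)/(√(-104 - 915)) = 3260/(3*(√(-1019))) = 3260/(3*((I*√1019))) = 3260*(-I*√1019/1019)/3 = -3260*I*√1019/3057 ≈ -34.042*I)
(-1229807 + s) + 912439 = (-1229807 - 3260*I*√1019/3057) + 912439 = -317368 - 3260*I*√1019/3057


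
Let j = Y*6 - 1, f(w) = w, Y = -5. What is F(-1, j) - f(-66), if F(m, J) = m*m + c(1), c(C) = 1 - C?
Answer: 67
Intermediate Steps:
j = -31 (j = -5*6 - 1 = -30 - 1 = -31)
F(m, J) = m² (F(m, J) = m*m + (1 - 1*1) = m² + (1 - 1) = m² + 0 = m²)
F(-1, j) - f(-66) = (-1)² - 1*(-66) = 1 + 66 = 67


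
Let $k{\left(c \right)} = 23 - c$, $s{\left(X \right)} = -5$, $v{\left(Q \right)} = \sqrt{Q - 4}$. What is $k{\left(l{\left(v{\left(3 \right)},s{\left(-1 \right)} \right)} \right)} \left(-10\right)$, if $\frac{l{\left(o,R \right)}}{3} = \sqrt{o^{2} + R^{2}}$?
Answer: $-230 + 60 \sqrt{6} \approx -83.031$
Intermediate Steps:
$v{\left(Q \right)} = \sqrt{-4 + Q}$
$l{\left(o,R \right)} = 3 \sqrt{R^{2} + o^{2}}$ ($l{\left(o,R \right)} = 3 \sqrt{o^{2} + R^{2}} = 3 \sqrt{R^{2} + o^{2}}$)
$k{\left(l{\left(v{\left(3 \right)},s{\left(-1 \right)} \right)} \right)} \left(-10\right) = \left(23 - 3 \sqrt{\left(-5\right)^{2} + \left(\sqrt{-4 + 3}\right)^{2}}\right) \left(-10\right) = \left(23 - 3 \sqrt{25 + \left(\sqrt{-1}\right)^{2}}\right) \left(-10\right) = \left(23 - 3 \sqrt{25 + i^{2}}\right) \left(-10\right) = \left(23 - 3 \sqrt{25 - 1}\right) \left(-10\right) = \left(23 - 3 \sqrt{24}\right) \left(-10\right) = \left(23 - 3 \cdot 2 \sqrt{6}\right) \left(-10\right) = \left(23 - 6 \sqrt{6}\right) \left(-10\right) = -230 + 60 \sqrt{6}$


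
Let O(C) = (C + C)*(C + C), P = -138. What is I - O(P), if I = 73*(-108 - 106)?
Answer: -91798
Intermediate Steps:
O(C) = 4*C² (O(C) = (2*C)*(2*C) = 4*C²)
I = -15622 (I = 73*(-214) = -15622)
I - O(P) = -15622 - 4*(-138)² = -15622 - 4*19044 = -15622 - 1*76176 = -15622 - 76176 = -91798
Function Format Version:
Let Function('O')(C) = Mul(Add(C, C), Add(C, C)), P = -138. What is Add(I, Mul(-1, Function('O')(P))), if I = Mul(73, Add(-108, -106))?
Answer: -91798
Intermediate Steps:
Function('O')(C) = Mul(4, Pow(C, 2)) (Function('O')(C) = Mul(Mul(2, C), Mul(2, C)) = Mul(4, Pow(C, 2)))
I = -15622 (I = Mul(73, -214) = -15622)
Add(I, Mul(-1, Function('O')(P))) = Add(-15622, Mul(-1, Mul(4, Pow(-138, 2)))) = Add(-15622, Mul(-1, Mul(4, 19044))) = Add(-15622, Mul(-1, 76176)) = Add(-15622, -76176) = -91798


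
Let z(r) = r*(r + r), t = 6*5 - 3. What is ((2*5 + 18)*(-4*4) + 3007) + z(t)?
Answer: 4017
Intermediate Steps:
t = 27 (t = 30 - 3 = 27)
z(r) = 2*r**2 (z(r) = r*(2*r) = 2*r**2)
((2*5 + 18)*(-4*4) + 3007) + z(t) = ((2*5 + 18)*(-4*4) + 3007) + 2*27**2 = ((10 + 18)*(-16) + 3007) + 2*729 = (28*(-16) + 3007) + 1458 = (-448 + 3007) + 1458 = 2559 + 1458 = 4017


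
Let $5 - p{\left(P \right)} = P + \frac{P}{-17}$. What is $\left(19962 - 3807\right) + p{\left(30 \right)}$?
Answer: $\frac{274240}{17} \approx 16132.0$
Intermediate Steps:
$p{\left(P \right)} = 5 - \frac{16 P}{17}$ ($p{\left(P \right)} = 5 - \left(P + \frac{P}{-17}\right) = 5 - \left(P + P \left(- \frac{1}{17}\right)\right) = 5 - \left(P - \frac{P}{17}\right) = 5 - \frac{16 P}{17}$)
$\left(19962 - 3807\right) + p{\left(30 \right)} = \left(19962 - 3807\right) + \left(5 - \frac{480}{17}\right) = 16155 + \left(5 - \frac{480}{17}\right) = 16155 - \frac{395}{17} = \frac{274240}{17}$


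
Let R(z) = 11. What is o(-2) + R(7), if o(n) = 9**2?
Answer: 92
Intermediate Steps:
o(n) = 81
o(-2) + R(7) = 81 + 11 = 92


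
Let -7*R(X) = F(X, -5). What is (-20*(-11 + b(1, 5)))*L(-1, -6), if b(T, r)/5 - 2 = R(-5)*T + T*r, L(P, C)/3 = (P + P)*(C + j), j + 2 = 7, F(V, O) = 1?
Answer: -19560/7 ≈ -2794.3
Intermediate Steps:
j = 5 (j = -2 + 7 = 5)
R(X) = -⅐ (R(X) = -⅐*1 = -⅐)
L(P, C) = 6*P*(5 + C) (L(P, C) = 3*((P + P)*(C + 5)) = 3*((2*P)*(5 + C)) = 3*(2*P*(5 + C)) = 6*P*(5 + C))
b(T, r) = 10 - 5*T/7 + 5*T*r (b(T, r) = 10 + 5*(-T/7 + T*r) = 10 + (-5*T/7 + 5*T*r) = 10 - 5*T/7 + 5*T*r)
(-20*(-11 + b(1, 5)))*L(-1, -6) = (-20*(-11 + (10 - 5/7*1 + 5*1*5)))*(6*(-1)*(5 - 6)) = (-20*(-11 + (10 - 5/7 + 25)))*(6*(-1)*(-1)) = -20*(-11 + 240/7)*6 = -20*163/7*6 = -3260/7*6 = -19560/7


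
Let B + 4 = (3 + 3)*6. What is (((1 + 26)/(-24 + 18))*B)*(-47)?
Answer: 6768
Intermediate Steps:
B = 32 (B = -4 + (3 + 3)*6 = -4 + 6*6 = -4 + 36 = 32)
(((1 + 26)/(-24 + 18))*B)*(-47) = (((1 + 26)/(-24 + 18))*32)*(-47) = ((27/(-6))*32)*(-47) = ((27*(-1/6))*32)*(-47) = -9/2*32*(-47) = -144*(-47) = 6768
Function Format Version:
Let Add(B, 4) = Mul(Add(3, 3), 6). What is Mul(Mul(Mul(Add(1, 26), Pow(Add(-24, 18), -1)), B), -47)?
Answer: 6768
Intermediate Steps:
B = 32 (B = Add(-4, Mul(Add(3, 3), 6)) = Add(-4, Mul(6, 6)) = Add(-4, 36) = 32)
Mul(Mul(Mul(Add(1, 26), Pow(Add(-24, 18), -1)), B), -47) = Mul(Mul(Mul(Add(1, 26), Pow(Add(-24, 18), -1)), 32), -47) = Mul(Mul(Mul(27, Pow(-6, -1)), 32), -47) = Mul(Mul(Mul(27, Rational(-1, 6)), 32), -47) = Mul(Mul(Rational(-9, 2), 32), -47) = Mul(-144, -47) = 6768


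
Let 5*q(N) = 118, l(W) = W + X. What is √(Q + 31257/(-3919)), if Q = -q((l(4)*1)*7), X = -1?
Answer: I*√12123955565/19595 ≈ 5.6192*I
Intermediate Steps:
l(W) = -1 + W (l(W) = W - 1 = -1 + W)
q(N) = 118/5 (q(N) = (⅕)*118 = 118/5)
Q = -118/5 (Q = -1*118/5 = -118/5 ≈ -23.600)
√(Q + 31257/(-3919)) = √(-118/5 + 31257/(-3919)) = √(-118/5 + 31257*(-1/3919)) = √(-118/5 - 31257/3919) = √(-618727/19595) = I*√12123955565/19595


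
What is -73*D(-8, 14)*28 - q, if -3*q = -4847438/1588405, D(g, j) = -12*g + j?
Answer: -1071415788038/4765215 ≈ -2.2484e+5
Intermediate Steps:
D(g, j) = j - 12*g
q = 4847438/4765215 (q = -(-4847438)/(3*1588405) = -⅓*(-4847438/1588405) = 4847438/4765215 ≈ 1.0173)
-73*D(-8, 14)*28 - q = -73*(14 - 12*(-8))*28 - 1*4847438/4765215 = -73*(14 + 96)*28 - 4847438/4765215 = -73*110*28 - 4847438/4765215 = -8030*28 - 4847438/4765215 = -224840 - 4847438/4765215 = -1071415788038/4765215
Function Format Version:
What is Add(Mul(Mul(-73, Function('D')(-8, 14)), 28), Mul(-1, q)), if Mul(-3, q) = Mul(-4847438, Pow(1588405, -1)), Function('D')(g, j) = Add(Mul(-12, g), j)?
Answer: Rational(-1071415788038, 4765215) ≈ -2.2484e+5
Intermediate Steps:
Function('D')(g, j) = Add(j, Mul(-12, g))
q = Rational(4847438, 4765215) (q = Mul(Rational(-1, 3), Mul(-4847438, Pow(1588405, -1))) = Mul(Rational(-1, 3), Mul(-4847438, Rational(1, 1588405))) = Mul(Rational(-1, 3), Rational(-4847438, 1588405)) = Rational(4847438, 4765215) ≈ 1.0173)
Add(Mul(Mul(-73, Function('D')(-8, 14)), 28), Mul(-1, q)) = Add(Mul(Mul(-73, Add(14, Mul(-12, -8))), 28), Mul(-1, Rational(4847438, 4765215))) = Add(Mul(Mul(-73, Add(14, 96)), 28), Rational(-4847438, 4765215)) = Add(Mul(Mul(-73, 110), 28), Rational(-4847438, 4765215)) = Add(Mul(-8030, 28), Rational(-4847438, 4765215)) = Add(-224840, Rational(-4847438, 4765215)) = Rational(-1071415788038, 4765215)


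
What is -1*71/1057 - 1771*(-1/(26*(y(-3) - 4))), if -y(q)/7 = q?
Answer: 1840565/467194 ≈ 3.9396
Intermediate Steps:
y(q) = -7*q
-1*71/1057 - 1771*(-1/(26*(y(-3) - 4))) = -1*71/1057 - 1771*(-1/(26*(-7*(-3) - 4))) = -71*1/1057 - 1771*(-1/(26*(21 - 4))) = -71/1057 - 1771/((-26*17)) = -71/1057 - 1771/(-442) = -71/1057 - 1771*(-1/442) = -71/1057 + 1771/442 = 1840565/467194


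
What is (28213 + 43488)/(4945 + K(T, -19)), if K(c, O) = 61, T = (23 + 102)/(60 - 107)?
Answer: 71701/5006 ≈ 14.323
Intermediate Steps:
T = -125/47 (T = 125/(-47) = 125*(-1/47) = -125/47 ≈ -2.6596)
(28213 + 43488)/(4945 + K(T, -19)) = (28213 + 43488)/(4945 + 61) = 71701/5006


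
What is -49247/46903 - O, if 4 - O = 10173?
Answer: 476907360/46903 ≈ 10168.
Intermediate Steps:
O = -10169 (O = 4 - 1*10173 = 4 - 10173 = -10169)
-49247/46903 - O = -49247/46903 - 1*(-10169) = -49247*1/46903 + 10169 = -49247/46903 + 10169 = 476907360/46903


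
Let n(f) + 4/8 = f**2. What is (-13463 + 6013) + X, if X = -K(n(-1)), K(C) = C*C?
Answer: -29801/4 ≈ -7450.3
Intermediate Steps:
n(f) = -1/2 + f**2
K(C) = C**2
X = -1/4 (X = -(-1/2 + (-1)**2)**2 = -(-1/2 + 1)**2 = -(1/2)**2 = -1*1/4 = -1/4 ≈ -0.25000)
(-13463 + 6013) + X = (-13463 + 6013) - 1/4 = -7450 - 1/4 = -29801/4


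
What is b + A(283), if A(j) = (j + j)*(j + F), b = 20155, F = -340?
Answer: -12107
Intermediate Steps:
A(j) = 2*j*(-340 + j) (A(j) = (j + j)*(j - 340) = (2*j)*(-340 + j) = 2*j*(-340 + j))
b + A(283) = 20155 + 2*283*(-340 + 283) = 20155 + 2*283*(-57) = 20155 - 32262 = -12107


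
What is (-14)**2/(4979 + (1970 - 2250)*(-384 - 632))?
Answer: 196/289459 ≈ 0.00067713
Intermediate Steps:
(-14)**2/(4979 + (1970 - 2250)*(-384 - 632)) = 196/(4979 - 280*(-1016)) = 196/(4979 + 284480) = 196/289459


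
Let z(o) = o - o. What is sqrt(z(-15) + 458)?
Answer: sqrt(458) ≈ 21.401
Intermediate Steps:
z(o) = 0
sqrt(z(-15) + 458) = sqrt(0 + 458) = sqrt(458)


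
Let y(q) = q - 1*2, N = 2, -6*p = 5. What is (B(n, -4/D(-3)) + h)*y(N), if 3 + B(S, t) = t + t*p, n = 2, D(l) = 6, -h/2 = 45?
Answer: 0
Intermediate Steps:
h = -90 (h = -2*45 = -90)
p = -⅚ (p = -⅙*5 = -⅚ ≈ -0.83333)
y(q) = -2 + q (y(q) = q - 2 = -2 + q)
B(S, t) = -3 + t/6 (B(S, t) = -3 + (t + t*(-⅚)) = -3 + (t - 5*t/6) = -3 + t/6)
(B(n, -4/D(-3)) + h)*y(N) = ((-3 + (-4/6)/6) - 90)*(-2 + 2) = ((-3 + (-4*⅙)/6) - 90)*0 = ((-3 + (⅙)*(-⅔)) - 90)*0 = ((-3 - ⅑) - 90)*0 = (-28/9 - 90)*0 = -838/9*0 = 0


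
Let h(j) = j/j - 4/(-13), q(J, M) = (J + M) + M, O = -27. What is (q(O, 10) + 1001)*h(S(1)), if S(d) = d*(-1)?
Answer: 16898/13 ≈ 1299.8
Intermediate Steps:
q(J, M) = J + 2*M
S(d) = -d
h(j) = 17/13 (h(j) = 1 - 4*(-1/13) = 1 + 4/13 = 17/13)
(q(O, 10) + 1001)*h(S(1)) = ((-27 + 2*10) + 1001)*(17/13) = ((-27 + 20) + 1001)*(17/13) = (-7 + 1001)*(17/13) = 994*(17/13) = 16898/13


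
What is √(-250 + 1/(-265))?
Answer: I*√17556515/265 ≈ 15.812*I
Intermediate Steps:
√(-250 + 1/(-265)) = √(-250 - 1/265) = √(-66251/265) = I*√17556515/265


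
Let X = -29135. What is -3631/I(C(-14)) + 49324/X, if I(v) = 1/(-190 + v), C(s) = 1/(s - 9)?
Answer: 462403393183/670105 ≈ 6.9005e+5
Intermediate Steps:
C(s) = 1/(-9 + s)
-3631/I(C(-14)) + 49324/X = -(-689890 + 3631/(-9 - 14)) + 49324/(-29135) = -3631/(1/(-190 + 1/(-23))) + 49324*(-1/29135) = -3631/(1/(-190 - 1/23)) - 49324/29135 = -3631/(1/(-4371/23)) - 49324/29135 = -3631/(-23/4371) - 49324/29135 = -3631*(-4371/23) - 49324/29135 = 15871101/23 - 49324/29135 = 462403393183/670105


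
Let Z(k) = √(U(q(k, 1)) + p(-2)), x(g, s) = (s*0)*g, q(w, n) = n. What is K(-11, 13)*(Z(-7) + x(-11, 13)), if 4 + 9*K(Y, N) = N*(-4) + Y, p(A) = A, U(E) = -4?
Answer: -67*I*√6/9 ≈ -18.235*I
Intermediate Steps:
K(Y, N) = -4/9 - 4*N/9 + Y/9 (K(Y, N) = -4/9 + (N*(-4) + Y)/9 = -4/9 + (-4*N + Y)/9 = -4/9 + (Y - 4*N)/9 = -4/9 + (-4*N/9 + Y/9) = -4/9 - 4*N/9 + Y/9)
x(g, s) = 0 (x(g, s) = 0*g = 0)
Z(k) = I*√6 (Z(k) = √(-4 - 2) = √(-6) = I*√6)
K(-11, 13)*(Z(-7) + x(-11, 13)) = (-4/9 - 4/9*13 + (⅑)*(-11))*(I*√6 + 0) = (-4/9 - 52/9 - 11/9)*(I*√6) = -67*I*√6/9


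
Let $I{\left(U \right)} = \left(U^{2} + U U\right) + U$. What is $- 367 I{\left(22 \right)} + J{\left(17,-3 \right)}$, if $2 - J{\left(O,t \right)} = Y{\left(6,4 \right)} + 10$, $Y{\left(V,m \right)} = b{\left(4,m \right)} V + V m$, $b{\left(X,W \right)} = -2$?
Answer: $-363350$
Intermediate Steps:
$Y{\left(V,m \right)} = - 2 V + V m$
$I{\left(U \right)} = U + 2 U^{2}$ ($I{\left(U \right)} = \left(U^{2} + U^{2}\right) + U = 2 U^{2} + U = U + 2 U^{2}$)
$J{\left(O,t \right)} = -20$ ($J{\left(O,t \right)} = 2 - \left(6 \left(-2 + 4\right) + 10\right) = 2 - \left(6 \cdot 2 + 10\right) = 2 - \left(12 + 10\right) = 2 - 22 = -20$)
$- 367 I{\left(22 \right)} + J{\left(17,-3 \right)} = - 367 \cdot 22 \left(1 + 2 \cdot 22\right) - 20 = - 367 \cdot 22 \left(1 + 44\right) - 20 = - 367 \cdot 22 \cdot 45 - 20 = \left(-367\right) 990 - 20 = -363330 - 20 = -363350$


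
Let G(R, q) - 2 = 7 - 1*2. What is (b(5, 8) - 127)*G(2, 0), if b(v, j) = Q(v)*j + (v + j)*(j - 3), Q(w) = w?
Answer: -154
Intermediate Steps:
G(R, q) = 7 (G(R, q) = 2 + (7 - 1*2) = 2 + (7 - 2) = 2 + 5 = 7)
b(v, j) = j*v + (-3 + j)*(j + v) (b(v, j) = v*j + (v + j)*(j - 3) = j*v + (j + v)*(-3 + j) = j*v + (-3 + j)*(j + v))
(b(5, 8) - 127)*G(2, 0) = ((8² - 3*8 - 3*5 + 2*8*5) - 127)*7 = ((64 - 24 - 15 + 80) - 127)*7 = (105 - 127)*7 = -22*7 = -154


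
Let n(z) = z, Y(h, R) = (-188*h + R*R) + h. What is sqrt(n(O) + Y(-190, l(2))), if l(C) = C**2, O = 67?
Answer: 3*sqrt(3957) ≈ 188.71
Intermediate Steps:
Y(h, R) = R**2 - 187*h (Y(h, R) = (-188*h + R**2) + h = (R**2 - 188*h) + h = R**2 - 187*h)
sqrt(n(O) + Y(-190, l(2))) = sqrt(67 + ((2**2)**2 - 187*(-190))) = sqrt(67 + (4**2 + 35530)) = sqrt(67 + (16 + 35530)) = sqrt(67 + 35546) = sqrt(35613) = 3*sqrt(3957)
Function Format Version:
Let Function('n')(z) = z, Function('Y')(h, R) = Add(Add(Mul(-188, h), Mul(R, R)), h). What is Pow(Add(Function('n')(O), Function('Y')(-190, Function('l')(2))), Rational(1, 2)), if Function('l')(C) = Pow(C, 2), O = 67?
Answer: Mul(3, Pow(3957, Rational(1, 2))) ≈ 188.71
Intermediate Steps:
Function('Y')(h, R) = Add(Pow(R, 2), Mul(-187, h)) (Function('Y')(h, R) = Add(Add(Mul(-188, h), Pow(R, 2)), h) = Add(Add(Pow(R, 2), Mul(-188, h)), h) = Add(Pow(R, 2), Mul(-187, h)))
Pow(Add(Function('n')(O), Function('Y')(-190, Function('l')(2))), Rational(1, 2)) = Pow(Add(67, Add(Pow(Pow(2, 2), 2), Mul(-187, -190))), Rational(1, 2)) = Pow(Add(67, Add(Pow(4, 2), 35530)), Rational(1, 2)) = Pow(Add(67, Add(16, 35530)), Rational(1, 2)) = Pow(Add(67, 35546), Rational(1, 2)) = Pow(35613, Rational(1, 2)) = Mul(3, Pow(3957, Rational(1, 2)))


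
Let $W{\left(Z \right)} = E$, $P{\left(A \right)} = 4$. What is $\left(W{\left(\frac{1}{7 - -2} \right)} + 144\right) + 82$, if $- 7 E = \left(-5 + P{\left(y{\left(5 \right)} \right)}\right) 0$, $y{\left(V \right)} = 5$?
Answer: $226$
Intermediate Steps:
$E = 0$ ($E = - \frac{\left(-5 + 4\right) 0}{7} = - \frac{\left(-1\right) 0}{7} = \left(- \frac{1}{7}\right) 0 = 0$)
$W{\left(Z \right)} = 0$
$\left(W{\left(\frac{1}{7 - -2} \right)} + 144\right) + 82 = \left(0 + 144\right) + 82 = 144 + 82 = 226$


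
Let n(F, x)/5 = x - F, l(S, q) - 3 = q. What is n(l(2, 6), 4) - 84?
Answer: -109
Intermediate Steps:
l(S, q) = 3 + q
n(F, x) = -5*F + 5*x (n(F, x) = 5*(x - F) = -5*F + 5*x)
n(l(2, 6), 4) - 84 = (-5*(3 + 6) + 5*4) - 84 = (-5*9 + 20) - 84 = (-45 + 20) - 84 = -25 - 84 = -109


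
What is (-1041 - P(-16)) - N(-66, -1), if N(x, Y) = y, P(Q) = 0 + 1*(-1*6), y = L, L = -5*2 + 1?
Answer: -1026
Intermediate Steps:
L = -9 (L = -10 + 1 = -9)
y = -9
P(Q) = -6 (P(Q) = 0 + 1*(-6) = 0 - 6 = -6)
N(x, Y) = -9
(-1041 - P(-16)) - N(-66, -1) = (-1041 - 1*(-6)) - 1*(-9) = (-1041 + 6) + 9 = -1035 + 9 = -1026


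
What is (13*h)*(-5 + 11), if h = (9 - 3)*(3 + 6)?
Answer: 4212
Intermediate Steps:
h = 54 (h = 6*9 = 54)
(13*h)*(-5 + 11) = (13*54)*(-5 + 11) = 702*6 = 4212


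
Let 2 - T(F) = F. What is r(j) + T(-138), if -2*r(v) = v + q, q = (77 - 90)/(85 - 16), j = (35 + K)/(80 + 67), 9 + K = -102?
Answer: 316355/2254 ≈ 140.35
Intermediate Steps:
K = -111 (K = -9 - 102 = -111)
T(F) = 2 - F
j = -76/147 (j = (35 - 111)/(80 + 67) = -76/147 ≈ -0.51701)
q = -13/69 ≈ -0.18841
r(v) = 13/138 - v/2 (r(v) = -(v - 13/69)/2 = -(-13/69 + v)/2 = 13/138 - v/2)
r(j) + T(-138) = (13/138 - ½*(-76/147)) + (2 - 1*(-138)) = (13/138 + 38/147) + (2 + 138) = 795/2254 + 140 = 316355/2254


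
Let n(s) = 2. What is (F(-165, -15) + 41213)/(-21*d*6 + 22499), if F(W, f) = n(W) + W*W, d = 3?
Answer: 68440/22121 ≈ 3.0939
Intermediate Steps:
F(W, f) = 2 + W² (F(W, f) = 2 + W*W = 2 + W²)
(F(-165, -15) + 41213)/(-21*d*6 + 22499) = ((2 + (-165)²) + 41213)/(-21*3*6 + 22499) = ((2 + 27225) + 41213)/(-63*6 + 22499) = (27227 + 41213)/(-1*378 + 22499) = 68440/(-378 + 22499) = 68440/22121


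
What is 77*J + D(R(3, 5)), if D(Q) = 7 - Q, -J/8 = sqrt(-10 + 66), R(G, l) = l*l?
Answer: -18 - 1232*sqrt(14) ≈ -4627.7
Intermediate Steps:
R(G, l) = l**2
J = -16*sqrt(14) (J = -8*sqrt(-10 + 66) = -16*sqrt(14) ≈ -59.867)
77*J + D(R(3, 5)) = 77*(-16*sqrt(14)) + (7 - 1*5**2) = -1232*sqrt(14) + (7 - 1*25) = -1232*sqrt(14) + (7 - 25) = -1232*sqrt(14) - 18 = -18 - 1232*sqrt(14)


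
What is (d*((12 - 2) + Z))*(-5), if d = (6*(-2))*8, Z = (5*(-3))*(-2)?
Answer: 19200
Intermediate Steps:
Z = 30 (Z = -15*(-2) = 30)
d = -96 (d = -12*8 = -96)
(d*((12 - 2) + Z))*(-5) = -96*((12 - 2) + 30)*(-5) = -96*(10 + 30)*(-5) = -96*40*(-5) = -3840*(-5) = 19200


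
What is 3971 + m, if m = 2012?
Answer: 5983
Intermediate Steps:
3971 + m = 3971 + 2012 = 5983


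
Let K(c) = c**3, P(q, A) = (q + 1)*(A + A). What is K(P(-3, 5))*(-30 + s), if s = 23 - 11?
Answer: 144000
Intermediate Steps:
P(q, A) = 2*A*(1 + q) (P(q, A) = (1 + q)*(2*A) = 2*A*(1 + q))
s = 12
K(P(-3, 5))*(-30 + s) = (2*5*(1 - 3))**3*(-30 + 12) = (2*5*(-2))**3*(-18) = (-20)**3*(-18) = -8000*(-18) = 144000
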